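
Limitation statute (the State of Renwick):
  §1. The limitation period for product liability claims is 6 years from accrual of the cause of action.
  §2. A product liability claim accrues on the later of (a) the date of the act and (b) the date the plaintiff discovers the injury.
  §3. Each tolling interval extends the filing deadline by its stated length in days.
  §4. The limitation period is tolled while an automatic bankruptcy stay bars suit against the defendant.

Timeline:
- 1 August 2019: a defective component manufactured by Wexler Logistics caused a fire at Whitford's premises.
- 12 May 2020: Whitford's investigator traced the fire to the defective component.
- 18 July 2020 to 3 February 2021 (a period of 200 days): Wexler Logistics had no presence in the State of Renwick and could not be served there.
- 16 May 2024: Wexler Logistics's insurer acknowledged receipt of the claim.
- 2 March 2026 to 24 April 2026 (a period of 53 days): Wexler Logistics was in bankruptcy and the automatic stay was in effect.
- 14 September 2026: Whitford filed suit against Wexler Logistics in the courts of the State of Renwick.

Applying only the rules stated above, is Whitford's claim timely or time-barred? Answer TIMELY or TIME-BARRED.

TIME-BARRED

Because discovery on 12 May 2020 post-dates the 1 August 2019 act, accrual under the later-of rule falls on 12 May 2020.
The untolled deadline — 6 years after 12 May 2020 — is 12 May 2026.
Because the automatic bankruptcy stay ran from 2 March 2026 to 24 April 2026, the deadline is extended by 53 days to 4 July 2026.
No stated provision tolls the period for the defendant's absence, so the interval from 18 July 2020 to 3 February 2021 has no effect on the deadline.
The other events in the timeline have no effect on the limitation period under the stated rules.
The 14 September 2026 filing falls after the 4 July 2026 deadline; the claim is time-barred.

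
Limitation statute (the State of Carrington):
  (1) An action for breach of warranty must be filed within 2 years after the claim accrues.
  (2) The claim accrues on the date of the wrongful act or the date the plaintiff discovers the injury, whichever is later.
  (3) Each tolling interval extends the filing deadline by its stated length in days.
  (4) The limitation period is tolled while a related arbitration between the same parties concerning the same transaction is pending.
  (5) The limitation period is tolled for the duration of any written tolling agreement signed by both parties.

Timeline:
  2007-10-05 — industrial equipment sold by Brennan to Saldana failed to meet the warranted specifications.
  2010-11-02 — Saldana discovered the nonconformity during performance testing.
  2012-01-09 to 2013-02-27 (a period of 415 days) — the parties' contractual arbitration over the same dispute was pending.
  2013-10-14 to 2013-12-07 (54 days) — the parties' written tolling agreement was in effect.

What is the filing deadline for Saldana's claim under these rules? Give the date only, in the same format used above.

Taking the later of the act (2007-10-05) and discovery (2010-11-02), the claim accrued on 2010-11-02.
Adding the 2 years base period to 2010-11-02 gives a deadline of 2012-11-02, before any tolling.
The pending related arbitration from 2012-01-09 to 2013-02-27 tolled the period for 415 days, extending the deadline to 2013-12-22.
The written tolling agreement from 2013-10-14 to 2013-12-07 tolled the period for 54 days, extending the deadline to 2014-02-14.

2014-02-14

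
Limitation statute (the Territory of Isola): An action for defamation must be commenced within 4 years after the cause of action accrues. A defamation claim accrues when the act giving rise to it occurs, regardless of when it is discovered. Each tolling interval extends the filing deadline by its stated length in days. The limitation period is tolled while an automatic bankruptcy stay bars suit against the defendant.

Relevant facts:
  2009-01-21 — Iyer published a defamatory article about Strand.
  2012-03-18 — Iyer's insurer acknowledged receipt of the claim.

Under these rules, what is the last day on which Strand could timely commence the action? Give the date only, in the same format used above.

2013-01-21

The limitation period began to run on 2009-01-21.
Adding the 4 years base period to 2009-01-21 gives a deadline of 2013-01-21, before any tolling.
Nothing else in the chronology tolls or restarts the period.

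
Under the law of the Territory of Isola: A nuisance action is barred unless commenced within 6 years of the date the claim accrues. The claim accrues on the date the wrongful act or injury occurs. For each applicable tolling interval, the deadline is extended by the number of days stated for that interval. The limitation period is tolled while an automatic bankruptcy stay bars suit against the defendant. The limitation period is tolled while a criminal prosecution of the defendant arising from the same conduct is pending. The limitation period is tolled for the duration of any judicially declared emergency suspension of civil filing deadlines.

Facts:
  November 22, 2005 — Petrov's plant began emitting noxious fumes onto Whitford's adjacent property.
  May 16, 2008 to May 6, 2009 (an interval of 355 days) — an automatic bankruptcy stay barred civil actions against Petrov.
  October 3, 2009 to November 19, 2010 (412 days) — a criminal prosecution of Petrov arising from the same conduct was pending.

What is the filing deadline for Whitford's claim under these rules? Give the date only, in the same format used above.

The claim accrued on November 22, 2005, the date of the act.
The untolled deadline — 6 years after November 22, 2005 — is November 22, 2011.
The period was tolled for 355 days by the automatic bankruptcy stay (May 16, 2008 to May 6, 2009), pushing the deadline to November 11, 2012.
Because the pending criminal prosecution ran from October 3, 2009 to November 19, 2010, the deadline is extended by 412 days to December 28, 2013.

December 28, 2013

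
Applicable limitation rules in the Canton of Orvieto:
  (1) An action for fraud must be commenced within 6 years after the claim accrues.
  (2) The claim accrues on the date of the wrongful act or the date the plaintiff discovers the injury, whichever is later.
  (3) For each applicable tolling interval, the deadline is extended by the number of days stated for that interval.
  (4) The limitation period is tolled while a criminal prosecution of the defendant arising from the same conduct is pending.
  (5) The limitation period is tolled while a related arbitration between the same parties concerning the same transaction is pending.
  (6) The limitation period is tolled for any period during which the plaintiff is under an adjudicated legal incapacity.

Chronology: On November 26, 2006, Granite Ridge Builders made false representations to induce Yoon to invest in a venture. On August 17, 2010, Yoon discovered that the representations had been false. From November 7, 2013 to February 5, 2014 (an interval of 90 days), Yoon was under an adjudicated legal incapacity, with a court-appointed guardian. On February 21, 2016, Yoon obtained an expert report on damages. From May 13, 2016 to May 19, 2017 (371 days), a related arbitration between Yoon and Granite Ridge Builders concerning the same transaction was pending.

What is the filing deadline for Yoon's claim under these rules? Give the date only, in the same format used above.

The claim accrued on August 17, 2010 — the later of the November 26, 2006 act and the August 17, 2010 discovery.
Adding the 6 years base period to August 17, 2010 gives a deadline of August 17, 2016, before any tolling.
The period was tolled for 90 days by the plaintiff's legal incapacity (November 7, 2013 to February 5, 2014), pushing the deadline to November 15, 2016.
The pending related arbitration from May 13, 2016 to May 19, 2017 tolled the period for 371 days, extending the deadline to November 21, 2017.
Nothing else in the chronology tolls or restarts the period.

November 21, 2017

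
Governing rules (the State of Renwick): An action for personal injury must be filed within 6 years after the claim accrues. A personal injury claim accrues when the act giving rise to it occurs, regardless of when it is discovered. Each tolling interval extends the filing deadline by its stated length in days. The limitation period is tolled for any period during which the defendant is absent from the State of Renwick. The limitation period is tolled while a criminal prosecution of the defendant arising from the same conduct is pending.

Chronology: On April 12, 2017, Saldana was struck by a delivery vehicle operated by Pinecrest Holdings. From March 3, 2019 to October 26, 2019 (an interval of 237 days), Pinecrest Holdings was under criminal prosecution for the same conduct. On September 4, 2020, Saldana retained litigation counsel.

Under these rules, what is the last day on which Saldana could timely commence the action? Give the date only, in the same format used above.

December 5, 2023

The claim accrued on April 12, 2017, when the wrongful act occurred.
The untolled deadline — 6 years after April 12, 2017 — is April 12, 2023.
The pending criminal prosecution from March 3, 2019 to October 26, 2019 tolled the period for 237 days, extending the deadline to December 5, 2023.
Nothing else in the chronology tolls or restarts the period.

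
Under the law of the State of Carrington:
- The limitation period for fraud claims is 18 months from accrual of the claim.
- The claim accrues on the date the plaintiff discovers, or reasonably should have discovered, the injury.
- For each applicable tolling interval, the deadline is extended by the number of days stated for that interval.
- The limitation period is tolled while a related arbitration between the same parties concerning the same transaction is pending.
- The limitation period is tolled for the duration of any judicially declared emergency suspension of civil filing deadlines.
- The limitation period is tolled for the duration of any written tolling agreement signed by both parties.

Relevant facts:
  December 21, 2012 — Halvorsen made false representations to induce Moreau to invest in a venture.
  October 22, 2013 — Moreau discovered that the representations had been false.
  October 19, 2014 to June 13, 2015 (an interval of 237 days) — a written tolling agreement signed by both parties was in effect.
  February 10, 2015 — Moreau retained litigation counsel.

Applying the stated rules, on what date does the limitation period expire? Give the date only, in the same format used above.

Accrual is tied to discovery, so the period began on October 22, 2013 rather than on December 21, 2012 when the act occurred.
18 months from October 22, 2013 is April 22, 2015.
Because the written tolling agreement ran from October 19, 2014 to June 13, 2015, the deadline is extended by 237 days to December 15, 2015.
None of the other events listed affects the running of the period under the stated rules.

December 15, 2015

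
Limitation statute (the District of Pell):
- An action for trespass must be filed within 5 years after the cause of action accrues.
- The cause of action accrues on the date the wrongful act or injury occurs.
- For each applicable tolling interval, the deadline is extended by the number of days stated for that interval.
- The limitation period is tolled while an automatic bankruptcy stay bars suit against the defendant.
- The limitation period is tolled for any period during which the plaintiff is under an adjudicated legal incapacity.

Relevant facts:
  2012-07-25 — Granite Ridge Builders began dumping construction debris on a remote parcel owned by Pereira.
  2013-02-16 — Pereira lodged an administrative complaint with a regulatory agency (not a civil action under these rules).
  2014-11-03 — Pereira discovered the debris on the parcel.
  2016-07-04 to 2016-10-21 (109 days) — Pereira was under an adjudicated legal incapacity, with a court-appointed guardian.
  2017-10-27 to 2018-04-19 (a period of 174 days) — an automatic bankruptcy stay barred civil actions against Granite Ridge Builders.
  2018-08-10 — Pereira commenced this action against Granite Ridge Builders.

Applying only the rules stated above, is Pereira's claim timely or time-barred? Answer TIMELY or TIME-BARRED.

TIME-BARRED

Accrual is governed by the date of the act, so the period began to run on 2012-07-25; the later discovery on 2014-11-03 is irrelevant under the stated rule.
5 years from 2012-07-25 is 2017-07-25.
The period was tolled for 109 days by the plaintiff's legal incapacity (2016-07-04 to 2016-10-21), pushing the deadline to 2017-11-11.
The automatic bankruptcy stay from 2017-10-27 to 2018-04-19 tolled the period for 174 days, extending the deadline to 2018-05-04.
None of the other events listed affects the running of the period under the stated rules.
The 2018-08-10 filing falls after the 2018-05-04 deadline; the claim is time-barred.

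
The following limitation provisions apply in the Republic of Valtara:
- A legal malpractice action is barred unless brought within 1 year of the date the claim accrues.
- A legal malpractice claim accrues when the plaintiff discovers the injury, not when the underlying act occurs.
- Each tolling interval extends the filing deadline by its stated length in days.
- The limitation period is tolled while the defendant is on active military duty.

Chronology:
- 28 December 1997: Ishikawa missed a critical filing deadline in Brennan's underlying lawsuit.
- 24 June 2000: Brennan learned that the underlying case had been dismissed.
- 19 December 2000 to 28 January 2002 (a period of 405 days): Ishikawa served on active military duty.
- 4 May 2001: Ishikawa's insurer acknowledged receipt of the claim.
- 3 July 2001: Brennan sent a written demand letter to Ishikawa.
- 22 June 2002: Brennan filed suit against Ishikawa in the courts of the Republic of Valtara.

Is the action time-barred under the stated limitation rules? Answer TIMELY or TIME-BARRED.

Accrual is tied to discovery, so the period began on 24 June 2000 rather than on 28 December 1997 when the act occurred.
1 year from 24 June 2000 is 24 June 2001.
Because the defendant's active military service ran from 19 December 2000 to 28 January 2002, the deadline is extended by 405 days to 3 August 2002.
The other events in the timeline have no effect on the limitation period under the stated rules.
Brennan filed on 22 June 2002, before the 3 August 2002 deadline, so the action is timely.

TIMELY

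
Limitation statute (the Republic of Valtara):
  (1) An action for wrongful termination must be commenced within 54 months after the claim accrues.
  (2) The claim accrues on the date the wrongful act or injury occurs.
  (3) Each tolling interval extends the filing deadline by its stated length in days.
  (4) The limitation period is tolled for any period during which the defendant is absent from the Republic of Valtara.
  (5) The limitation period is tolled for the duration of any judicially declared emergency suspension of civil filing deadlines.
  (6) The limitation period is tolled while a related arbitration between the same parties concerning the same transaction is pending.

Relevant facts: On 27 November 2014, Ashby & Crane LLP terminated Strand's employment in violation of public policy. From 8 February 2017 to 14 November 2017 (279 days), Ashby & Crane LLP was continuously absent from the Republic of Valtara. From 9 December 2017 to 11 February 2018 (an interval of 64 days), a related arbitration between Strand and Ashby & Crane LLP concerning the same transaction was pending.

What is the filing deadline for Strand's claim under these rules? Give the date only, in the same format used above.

4 May 2020

The limitation period began to run on 27 November 2014.
54 months from 27 November 2014 is 27 May 2019.
The period was tolled for 279 days by the defendant's absence from the jurisdiction (8 February 2017 to 14 November 2017), pushing the deadline to 1 March 2020.
Because the pending related arbitration ran from 9 December 2017 to 11 February 2018, the deadline is extended by 64 days to 4 May 2020.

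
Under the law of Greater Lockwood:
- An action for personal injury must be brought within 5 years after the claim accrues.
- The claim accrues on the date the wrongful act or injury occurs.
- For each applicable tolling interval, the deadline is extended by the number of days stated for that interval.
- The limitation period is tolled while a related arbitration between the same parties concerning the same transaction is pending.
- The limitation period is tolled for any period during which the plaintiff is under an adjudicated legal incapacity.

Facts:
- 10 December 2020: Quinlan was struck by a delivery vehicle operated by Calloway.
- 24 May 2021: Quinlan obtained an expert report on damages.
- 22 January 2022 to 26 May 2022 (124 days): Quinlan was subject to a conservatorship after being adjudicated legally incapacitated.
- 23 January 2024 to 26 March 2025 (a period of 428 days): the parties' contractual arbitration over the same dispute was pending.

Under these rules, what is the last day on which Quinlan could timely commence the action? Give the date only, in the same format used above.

The claim accrued on 10 December 2020, when the wrongful act occurred.
The untolled deadline — 5 years after 10 December 2020 — is 10 December 2025.
Because the plaintiff's legal incapacity ran from 22 January 2022 to 26 May 2022, the deadline is extended by 124 days to 13 April 2026.
The pending related arbitration from 23 January 2024 to 26 March 2025 tolled the period for 428 days, extending the deadline to 15 June 2027.
None of the other events listed affects the running of the period under the stated rules.

15 June 2027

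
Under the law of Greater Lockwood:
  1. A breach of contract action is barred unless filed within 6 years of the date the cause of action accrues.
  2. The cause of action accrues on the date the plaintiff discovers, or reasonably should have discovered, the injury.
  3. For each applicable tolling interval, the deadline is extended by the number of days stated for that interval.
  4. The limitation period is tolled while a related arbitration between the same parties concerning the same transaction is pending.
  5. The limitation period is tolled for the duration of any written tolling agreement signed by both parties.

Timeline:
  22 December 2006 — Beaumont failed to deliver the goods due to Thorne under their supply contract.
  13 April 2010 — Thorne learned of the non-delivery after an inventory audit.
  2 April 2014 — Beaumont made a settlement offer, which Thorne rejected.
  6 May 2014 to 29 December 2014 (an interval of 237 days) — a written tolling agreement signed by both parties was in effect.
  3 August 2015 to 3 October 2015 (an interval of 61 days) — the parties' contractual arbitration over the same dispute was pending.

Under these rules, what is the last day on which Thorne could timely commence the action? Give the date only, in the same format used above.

5 February 2017

Accrual is tied to discovery, so the period began on 13 April 2010 rather than on 22 December 2006 when the act occurred.
Adding the 6 years base period to 13 April 2010 gives a deadline of 13 April 2016, before any tolling.
The period was tolled for 237 days by the written tolling agreement (6 May 2014 to 29 December 2014), pushing the deadline to 6 December 2016.
The pending related arbitration from 3 August 2015 to 3 October 2015 tolled the period for 61 days, extending the deadline to 5 February 2017.
The other events in the timeline have no effect on the limitation period under the stated rules.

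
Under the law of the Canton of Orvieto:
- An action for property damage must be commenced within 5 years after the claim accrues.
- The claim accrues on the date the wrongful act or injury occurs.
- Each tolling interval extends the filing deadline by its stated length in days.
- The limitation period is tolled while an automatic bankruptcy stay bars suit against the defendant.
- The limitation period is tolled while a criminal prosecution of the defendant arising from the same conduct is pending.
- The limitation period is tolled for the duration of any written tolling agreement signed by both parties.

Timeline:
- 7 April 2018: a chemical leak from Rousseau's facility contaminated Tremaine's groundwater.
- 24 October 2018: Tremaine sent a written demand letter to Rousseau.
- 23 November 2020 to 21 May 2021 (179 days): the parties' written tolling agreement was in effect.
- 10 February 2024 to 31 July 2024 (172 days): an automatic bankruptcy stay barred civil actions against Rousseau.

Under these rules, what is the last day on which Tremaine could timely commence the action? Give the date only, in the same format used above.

The claim accrued on 7 April 2018, when the wrongful act occurred.
5 years from 7 April 2018 is 7 April 2023.
The period was tolled for 179 days by the written tolling agreement (23 November 2020 to 21 May 2021), pushing the deadline to 3 October 2023.
By the time the automatic bankruptcy stay began on 10 February 2024, the limitation period had already expired on 3 October 2023; that interval cannot revive it.
The other events in the timeline have no effect on the limitation period under the stated rules.

3 October 2023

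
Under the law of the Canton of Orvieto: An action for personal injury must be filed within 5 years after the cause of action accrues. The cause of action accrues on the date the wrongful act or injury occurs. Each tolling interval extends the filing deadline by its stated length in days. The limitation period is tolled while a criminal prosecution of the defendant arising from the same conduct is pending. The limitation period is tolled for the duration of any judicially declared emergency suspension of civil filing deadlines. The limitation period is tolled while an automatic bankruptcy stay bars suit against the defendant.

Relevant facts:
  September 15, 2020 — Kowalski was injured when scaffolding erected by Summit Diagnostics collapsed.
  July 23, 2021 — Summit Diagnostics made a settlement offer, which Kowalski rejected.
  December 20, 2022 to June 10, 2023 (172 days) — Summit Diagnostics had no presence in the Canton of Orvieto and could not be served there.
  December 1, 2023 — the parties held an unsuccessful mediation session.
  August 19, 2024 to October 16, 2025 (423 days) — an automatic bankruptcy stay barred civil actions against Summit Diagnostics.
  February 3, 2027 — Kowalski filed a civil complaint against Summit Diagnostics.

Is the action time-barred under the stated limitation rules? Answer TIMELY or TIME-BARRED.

TIME-BARRED

The claim accrued on September 15, 2020, when the wrongful act occurred.
The untolled deadline — 5 years after September 15, 2020 — is September 15, 2025.
The period was tolled for 423 days by the automatic bankruptcy stay (August 19, 2024 to October 16, 2025), pushing the deadline to November 12, 2026.
The defendant's absence from the jurisdiction from December 20, 2022 to June 10, 2023 does not toll the period, because no stated rule makes the defendant's absence a tolling event.
Nothing else in the chronology tolls or restarts the period.
Kowalski filed on February 3, 2027, after the November 12, 2026 deadline, so the action is time-barred.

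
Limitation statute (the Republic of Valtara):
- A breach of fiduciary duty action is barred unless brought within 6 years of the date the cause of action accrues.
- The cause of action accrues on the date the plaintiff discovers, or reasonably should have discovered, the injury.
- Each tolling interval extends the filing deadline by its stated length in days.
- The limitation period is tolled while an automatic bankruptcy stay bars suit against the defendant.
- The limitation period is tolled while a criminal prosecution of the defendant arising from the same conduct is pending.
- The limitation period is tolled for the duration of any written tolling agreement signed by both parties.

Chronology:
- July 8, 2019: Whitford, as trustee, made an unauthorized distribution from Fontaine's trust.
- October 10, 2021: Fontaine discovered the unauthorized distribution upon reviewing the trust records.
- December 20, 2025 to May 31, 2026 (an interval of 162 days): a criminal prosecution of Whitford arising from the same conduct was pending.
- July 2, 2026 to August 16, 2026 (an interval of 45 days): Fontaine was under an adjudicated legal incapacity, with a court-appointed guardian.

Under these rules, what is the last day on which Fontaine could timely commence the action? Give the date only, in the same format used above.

Under the discovery rule, the claim accrued on October 10, 2021, when Fontaine discovered the injury — not on the July 8, 2019 date of the underlying act.
Adding the 6 years base period to October 10, 2021 gives a deadline of October 10, 2027, before any tolling.
The pending criminal prosecution from December 20, 2025 to May 31, 2026 tolled the period for 162 days, extending the deadline to March 20, 2028.
Although the plaintiff's incapacity ran from July 2, 2026 to August 16, 2026, the stated rules do not make that a tolling event, so it is disregarded.

March 20, 2028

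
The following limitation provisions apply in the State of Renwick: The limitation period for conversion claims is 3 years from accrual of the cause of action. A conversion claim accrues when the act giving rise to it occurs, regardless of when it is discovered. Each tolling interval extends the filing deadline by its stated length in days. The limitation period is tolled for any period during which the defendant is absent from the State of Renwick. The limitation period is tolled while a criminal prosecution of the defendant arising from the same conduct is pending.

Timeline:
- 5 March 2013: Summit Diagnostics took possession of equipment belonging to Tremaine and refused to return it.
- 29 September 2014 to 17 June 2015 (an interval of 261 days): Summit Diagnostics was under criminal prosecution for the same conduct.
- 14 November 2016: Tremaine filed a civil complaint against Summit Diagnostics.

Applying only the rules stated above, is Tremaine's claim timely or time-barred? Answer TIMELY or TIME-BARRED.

The cause of action accrued on 5 March 2013, the date of the act.
The untolled deadline — 3 years after 5 March 2013 — is 5 March 2016.
The period was tolled for 261 days by the pending criminal prosecution (29 September 2014 to 17 June 2015), pushing the deadline to 21 November 2016.
The 14 November 2016 filing precedes the 21 November 2016 deadline; the claim is timely.

TIMELY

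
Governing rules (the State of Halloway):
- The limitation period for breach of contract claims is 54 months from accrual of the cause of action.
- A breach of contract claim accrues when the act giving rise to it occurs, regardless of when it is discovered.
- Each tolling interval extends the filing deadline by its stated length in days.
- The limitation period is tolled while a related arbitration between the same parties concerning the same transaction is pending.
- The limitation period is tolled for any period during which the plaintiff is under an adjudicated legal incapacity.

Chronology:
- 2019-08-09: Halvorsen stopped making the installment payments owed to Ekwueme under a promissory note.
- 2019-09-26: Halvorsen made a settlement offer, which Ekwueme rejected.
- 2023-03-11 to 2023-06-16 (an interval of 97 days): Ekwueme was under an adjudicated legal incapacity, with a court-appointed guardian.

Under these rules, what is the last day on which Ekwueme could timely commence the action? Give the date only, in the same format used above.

The cause of action accrued on 2019-08-09, the date of the act.
54 months from 2019-08-09 is 2024-02-09.
The plaintiff's legal incapacity from 2023-03-11 to 2023-06-16 tolled the period for 97 days, extending the deadline to 2024-05-16.
None of the other events listed affects the running of the period under the stated rules.

2024-05-16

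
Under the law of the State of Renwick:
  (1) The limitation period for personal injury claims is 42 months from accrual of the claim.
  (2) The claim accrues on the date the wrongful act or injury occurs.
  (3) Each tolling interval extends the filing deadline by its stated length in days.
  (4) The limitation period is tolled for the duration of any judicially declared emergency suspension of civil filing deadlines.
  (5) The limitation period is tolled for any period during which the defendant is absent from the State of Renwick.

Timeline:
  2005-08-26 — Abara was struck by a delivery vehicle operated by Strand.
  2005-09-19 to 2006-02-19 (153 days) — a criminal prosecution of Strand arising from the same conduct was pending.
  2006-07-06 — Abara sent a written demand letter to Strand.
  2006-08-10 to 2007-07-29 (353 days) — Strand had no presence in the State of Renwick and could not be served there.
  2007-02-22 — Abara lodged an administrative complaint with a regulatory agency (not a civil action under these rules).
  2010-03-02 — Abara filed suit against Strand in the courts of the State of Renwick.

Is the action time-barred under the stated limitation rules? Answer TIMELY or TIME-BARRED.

TIME-BARRED

The claim accrued on 2005-08-26, when the wrongful act occurred.
42 months from 2005-08-26 is 2009-02-26.
The period was tolled for 353 days by the defendant's absence from the jurisdiction (2006-08-10 to 2007-07-29), pushing the deadline to 2010-02-14.
Although a criminal prosecution ran from 2005-09-19 to 2006-02-19, the stated rules do not make that a tolling event, so it is disregarded.
The other events in the timeline have no effect on the limitation period under the stated rules.
Abara filed on 2010-03-02, after the 2010-02-14 deadline, so the action is time-barred.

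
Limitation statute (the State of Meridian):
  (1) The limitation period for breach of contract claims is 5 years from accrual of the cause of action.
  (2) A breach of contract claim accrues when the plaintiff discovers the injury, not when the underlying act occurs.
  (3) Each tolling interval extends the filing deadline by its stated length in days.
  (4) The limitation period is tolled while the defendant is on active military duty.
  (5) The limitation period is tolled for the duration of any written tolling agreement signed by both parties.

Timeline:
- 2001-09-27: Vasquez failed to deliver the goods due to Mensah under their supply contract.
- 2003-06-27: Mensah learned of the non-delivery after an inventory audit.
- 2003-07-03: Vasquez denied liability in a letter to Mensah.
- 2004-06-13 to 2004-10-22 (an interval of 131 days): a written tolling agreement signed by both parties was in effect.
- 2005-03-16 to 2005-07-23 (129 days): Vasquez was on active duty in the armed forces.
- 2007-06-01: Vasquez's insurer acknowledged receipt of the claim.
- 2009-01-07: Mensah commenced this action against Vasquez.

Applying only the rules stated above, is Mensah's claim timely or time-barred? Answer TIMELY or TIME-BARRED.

Accrual is tied to discovery, so the period began on 2003-06-27 rather than on 2001-09-27 when the act occurred.
The untolled deadline — 5 years after 2003-06-27 — is 2008-06-27.
The period was tolled for 131 days by the written tolling agreement (2004-06-13 to 2004-10-22), pushing the deadline to 2008-11-05.
The period was tolled for 129 days by the defendant's active military service (2005-03-16 to 2005-07-23), pushing the deadline to 2009-03-14.
Nothing else in the chronology tolls or restarts the period.
Mensah filed on 2009-01-07, before the 2009-03-14 deadline, so the action is timely.

TIMELY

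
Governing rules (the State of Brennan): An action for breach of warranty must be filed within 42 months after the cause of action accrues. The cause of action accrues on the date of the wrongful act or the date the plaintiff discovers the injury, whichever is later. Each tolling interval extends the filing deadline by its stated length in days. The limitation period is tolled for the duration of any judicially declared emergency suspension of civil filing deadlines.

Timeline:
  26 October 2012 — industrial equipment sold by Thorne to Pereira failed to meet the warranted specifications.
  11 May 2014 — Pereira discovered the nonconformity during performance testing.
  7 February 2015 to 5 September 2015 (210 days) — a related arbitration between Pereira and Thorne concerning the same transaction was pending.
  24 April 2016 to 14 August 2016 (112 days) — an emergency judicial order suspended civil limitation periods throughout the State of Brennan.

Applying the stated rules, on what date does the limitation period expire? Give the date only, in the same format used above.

3 March 2018

The claim accrued on 11 May 2014 — the later of the 26 October 2012 act and the 11 May 2014 discovery.
42 months from 11 May 2014 is 11 November 2017.
Because the emergency suspension of filing deadlines ran from 24 April 2016 to 14 August 2016, the deadline is extended by 112 days to 3 March 2018.
No stated provision tolls the period for a pending arbitration, so the interval from 7 February 2015 to 5 September 2015 has no effect on the deadline.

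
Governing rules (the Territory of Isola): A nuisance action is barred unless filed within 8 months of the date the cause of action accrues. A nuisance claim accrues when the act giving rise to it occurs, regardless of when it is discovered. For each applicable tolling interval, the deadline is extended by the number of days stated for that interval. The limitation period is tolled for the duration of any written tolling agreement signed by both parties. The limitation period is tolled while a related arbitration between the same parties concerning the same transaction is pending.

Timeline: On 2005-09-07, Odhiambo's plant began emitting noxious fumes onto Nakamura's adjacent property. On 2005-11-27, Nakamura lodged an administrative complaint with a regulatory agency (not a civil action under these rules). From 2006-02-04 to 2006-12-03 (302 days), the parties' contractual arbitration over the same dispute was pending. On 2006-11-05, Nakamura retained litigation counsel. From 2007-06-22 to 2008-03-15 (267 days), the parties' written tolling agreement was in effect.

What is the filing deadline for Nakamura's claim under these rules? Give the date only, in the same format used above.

2007-03-05

The limitation period began to run on 2005-09-07.
8 months from 2005-09-07 is 2006-05-07.
The pending related arbitration from 2006-02-04 to 2006-12-03 tolled the period for 302 days, extending the deadline to 2007-03-05.
The written tolling agreement from 2007-06-22 to 2008-03-15 began after the period had already run on 2007-03-05, so it has no tolling effect.
None of the other events listed affects the running of the period under the stated rules.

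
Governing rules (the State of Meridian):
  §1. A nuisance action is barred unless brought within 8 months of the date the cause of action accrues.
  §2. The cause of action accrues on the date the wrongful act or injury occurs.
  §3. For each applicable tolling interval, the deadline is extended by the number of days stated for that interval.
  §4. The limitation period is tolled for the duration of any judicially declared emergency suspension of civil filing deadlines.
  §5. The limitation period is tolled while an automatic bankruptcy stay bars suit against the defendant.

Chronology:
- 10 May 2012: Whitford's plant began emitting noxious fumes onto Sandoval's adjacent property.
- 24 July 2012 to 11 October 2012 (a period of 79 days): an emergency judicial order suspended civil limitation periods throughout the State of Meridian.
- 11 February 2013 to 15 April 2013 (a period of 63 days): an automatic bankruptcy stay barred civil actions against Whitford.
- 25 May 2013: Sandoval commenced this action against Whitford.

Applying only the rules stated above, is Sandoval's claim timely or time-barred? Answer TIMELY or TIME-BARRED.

The claim accrued on 10 May 2012, when the wrongful act occurred.
8 months from 10 May 2012 is 10 January 2013.
Because the emergency suspension of filing deadlines ran from 24 July 2012 to 11 October 2012, the deadline is extended by 79 days to 30 March 2013.
The automatic bankruptcy stay from 11 February 2013 to 15 April 2013 tolled the period for 63 days, extending the deadline to 1 June 2013.
Sandoval filed on 25 May 2013, before the 1 June 2013 deadline, so the action is timely.

TIMELY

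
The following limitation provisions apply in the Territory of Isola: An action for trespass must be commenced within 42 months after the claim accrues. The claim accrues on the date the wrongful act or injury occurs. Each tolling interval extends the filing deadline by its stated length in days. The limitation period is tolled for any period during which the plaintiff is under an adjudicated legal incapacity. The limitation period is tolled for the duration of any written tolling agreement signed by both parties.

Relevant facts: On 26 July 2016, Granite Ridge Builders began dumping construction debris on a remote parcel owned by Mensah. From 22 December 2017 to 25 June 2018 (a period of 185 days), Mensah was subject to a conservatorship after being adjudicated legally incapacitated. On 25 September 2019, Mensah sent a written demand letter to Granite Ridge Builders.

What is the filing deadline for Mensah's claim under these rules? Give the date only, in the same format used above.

29 July 2020

The claim accrued on 26 July 2016, when the wrongful act occurred.
42 months from 26 July 2016 is 26 January 2020.
Because the plaintiff's legal incapacity ran from 22 December 2017 to 25 June 2018, the deadline is extended by 185 days to 29 July 2020.
Nothing else in the chronology tolls or restarts the period.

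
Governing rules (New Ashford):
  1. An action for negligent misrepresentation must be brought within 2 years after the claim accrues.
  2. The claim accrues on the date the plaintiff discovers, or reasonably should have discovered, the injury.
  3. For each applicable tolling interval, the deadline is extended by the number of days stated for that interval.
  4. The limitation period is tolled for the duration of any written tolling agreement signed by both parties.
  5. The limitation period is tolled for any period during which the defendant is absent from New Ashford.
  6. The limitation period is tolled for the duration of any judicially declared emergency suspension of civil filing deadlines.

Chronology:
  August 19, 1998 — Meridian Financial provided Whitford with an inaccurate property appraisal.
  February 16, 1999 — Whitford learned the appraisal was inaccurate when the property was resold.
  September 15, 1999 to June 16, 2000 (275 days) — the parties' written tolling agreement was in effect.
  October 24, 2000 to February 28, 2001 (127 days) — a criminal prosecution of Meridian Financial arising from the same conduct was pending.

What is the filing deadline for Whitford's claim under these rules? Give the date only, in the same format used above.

Under the discovery rule, the claim accrued on February 16, 1999, when Whitford discovered the injury — not on the August 19, 1998 date of the underlying act.
The untolled deadline — 2 years after February 16, 1999 — is February 16, 2001.
The written tolling agreement from September 15, 1999 to June 16, 2000 tolled the period for 275 days, extending the deadline to November 18, 2001.
The pending criminal prosecution from October 24, 2000 to February 28, 2001 does not toll the period, because no stated rule makes a criminal prosecution a tolling event.

November 18, 2001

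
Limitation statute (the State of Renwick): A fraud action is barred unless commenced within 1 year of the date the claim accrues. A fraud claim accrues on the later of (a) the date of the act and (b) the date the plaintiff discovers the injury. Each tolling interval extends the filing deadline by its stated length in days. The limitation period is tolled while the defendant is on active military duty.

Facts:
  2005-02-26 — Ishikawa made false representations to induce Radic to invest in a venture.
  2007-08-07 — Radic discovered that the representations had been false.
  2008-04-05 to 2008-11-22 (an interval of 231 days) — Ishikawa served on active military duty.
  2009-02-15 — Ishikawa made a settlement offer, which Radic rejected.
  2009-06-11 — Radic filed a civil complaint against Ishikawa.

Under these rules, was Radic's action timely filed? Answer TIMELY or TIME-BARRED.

TIME-BARRED

Taking the later of the act (2005-02-26) and discovery (2007-08-07), the claim accrued on 2007-08-07.
The untolled deadline — 1 year after 2007-08-07 — is 2008-08-07.
The period was tolled for 231 days by the defendant's active military service (2008-04-05 to 2008-11-22), pushing the deadline to 2009-03-26.
The other events in the timeline have no effect on the limitation period under the stated rules.
Radic filed on 2009-06-11, after the 2009-03-26 deadline, so the action is time-barred.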